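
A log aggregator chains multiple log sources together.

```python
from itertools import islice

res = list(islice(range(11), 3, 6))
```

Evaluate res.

Step 1: islice(range(11), 3, 6) takes elements at indices [3, 6).
Step 2: Elements: [3, 4, 5].
Therefore res = [3, 4, 5].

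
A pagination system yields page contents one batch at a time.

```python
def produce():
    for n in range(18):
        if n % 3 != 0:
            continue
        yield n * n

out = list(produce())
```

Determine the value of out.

Step 1: Only yield n**2 when n is divisible by 3:
  n=0: 0 % 3 == 0, yield 0**2 = 0
  n=3: 3 % 3 == 0, yield 3**2 = 9
  n=6: 6 % 3 == 0, yield 6**2 = 36
  n=9: 9 % 3 == 0, yield 9**2 = 81
  n=12: 12 % 3 == 0, yield 12**2 = 144
  n=15: 15 % 3 == 0, yield 15**2 = 225
Therefore out = [0, 9, 36, 81, 144, 225].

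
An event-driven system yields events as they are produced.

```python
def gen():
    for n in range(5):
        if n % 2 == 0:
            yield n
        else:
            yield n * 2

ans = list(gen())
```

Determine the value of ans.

Step 1: For each n in range(5), yield n if even, else n*2:
  n=0 (even): yield 0
  n=1 (odd): yield 1*2 = 2
  n=2 (even): yield 2
  n=3 (odd): yield 3*2 = 6
  n=4 (even): yield 4
Therefore ans = [0, 2, 2, 6, 4].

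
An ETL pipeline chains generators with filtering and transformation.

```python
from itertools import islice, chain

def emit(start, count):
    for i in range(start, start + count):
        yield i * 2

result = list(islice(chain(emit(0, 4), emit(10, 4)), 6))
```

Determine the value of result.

Step 1: emit(0, 4) yields [0, 2, 4, 6].
Step 2: emit(10, 4) yields [20, 22, 24, 26].
Step 3: chain concatenates: [0, 2, 4, 6, 20, 22, 24, 26].
Step 4: islice takes first 6: [0, 2, 4, 6, 20, 22].
Therefore result = [0, 2, 4, 6, 20, 22].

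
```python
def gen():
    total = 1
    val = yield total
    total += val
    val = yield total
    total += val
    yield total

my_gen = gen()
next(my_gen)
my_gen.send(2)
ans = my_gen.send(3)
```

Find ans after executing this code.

Step 1: next() -> yield total=1.
Step 2: send(2) -> val=2, total = 1+2 = 3, yield 3.
Step 3: send(3) -> val=3, total = 3+3 = 6, yield 6.
Therefore ans = 6.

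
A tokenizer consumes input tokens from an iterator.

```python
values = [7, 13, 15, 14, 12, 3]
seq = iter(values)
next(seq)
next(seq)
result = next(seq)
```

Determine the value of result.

Step 1: Create iterator over [7, 13, 15, 14, 12, 3].
Step 2: next() consumes 7.
Step 3: next() consumes 13.
Step 4: next() returns 15.
Therefore result = 15.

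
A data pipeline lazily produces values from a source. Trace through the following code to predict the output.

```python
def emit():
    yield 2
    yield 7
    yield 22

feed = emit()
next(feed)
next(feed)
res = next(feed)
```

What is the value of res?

Step 1: emit() creates a generator.
Step 2: next(feed) yields 2 (consumed and discarded).
Step 3: next(feed) yields 7 (consumed and discarded).
Step 4: next(feed) yields 22, assigned to res.
Therefore res = 22.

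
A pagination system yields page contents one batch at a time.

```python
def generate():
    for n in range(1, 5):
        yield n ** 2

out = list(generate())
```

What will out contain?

Step 1: For each n in range(1, 5), yield n**2:
  n=1: yield 1**2 = 1
  n=2: yield 2**2 = 4
  n=3: yield 3**2 = 9
  n=4: yield 4**2 = 16
Therefore out = [1, 4, 9, 16].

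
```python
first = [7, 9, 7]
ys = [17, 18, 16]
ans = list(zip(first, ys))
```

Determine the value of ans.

Step 1: zip pairs elements at same index:
  Index 0: (7, 17)
  Index 1: (9, 18)
  Index 2: (7, 16)
Therefore ans = [(7, 17), (9, 18), (7, 16)].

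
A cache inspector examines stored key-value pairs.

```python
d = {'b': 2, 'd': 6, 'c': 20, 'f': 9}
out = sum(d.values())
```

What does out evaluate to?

Step 1: d.values() = [2, 6, 20, 9].
Step 2: sum = 37.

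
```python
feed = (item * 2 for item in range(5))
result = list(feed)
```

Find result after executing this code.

Step 1: For each item in range(5), compute item*2:
  item=0: 0*2 = 0
  item=1: 1*2 = 2
  item=2: 2*2 = 4
  item=3: 3*2 = 6
  item=4: 4*2 = 8
Therefore result = [0, 2, 4, 6, 8].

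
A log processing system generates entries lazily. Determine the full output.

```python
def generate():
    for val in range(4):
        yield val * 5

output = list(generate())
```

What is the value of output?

Step 1: For each val in range(4), yield val * 5:
  val=0: yield 0 * 5 = 0
  val=1: yield 1 * 5 = 5
  val=2: yield 2 * 5 = 10
  val=3: yield 3 * 5 = 15
Therefore output = [0, 5, 10, 15].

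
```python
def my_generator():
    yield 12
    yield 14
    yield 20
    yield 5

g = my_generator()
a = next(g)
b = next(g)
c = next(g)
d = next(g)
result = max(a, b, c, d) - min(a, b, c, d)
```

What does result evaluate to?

Step 1: Create generator and consume all values:
  a = next(g) = 12
  b = next(g) = 14
  c = next(g) = 20
  d = next(g) = 5
Step 2: max = 20, min = 5, result = 20 - 5 = 15.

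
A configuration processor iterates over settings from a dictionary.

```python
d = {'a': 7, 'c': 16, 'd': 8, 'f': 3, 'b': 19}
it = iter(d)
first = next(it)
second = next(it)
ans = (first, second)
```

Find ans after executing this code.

Step 1: iter(d) iterates over keys: ['a', 'c', 'd', 'f', 'b'].
Step 2: first = next(it) = 'a', second = next(it) = 'c'.
Therefore ans = ('a', 'c').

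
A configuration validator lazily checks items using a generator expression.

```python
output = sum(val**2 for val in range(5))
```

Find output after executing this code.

Step 1: Compute val**2 for each val in range(5):
  val=0: 0**2 = 0
  val=1: 1**2 = 1
  val=2: 2**2 = 4
  val=3: 3**2 = 9
  val=4: 4**2 = 16
Step 2: sum = 0 + 1 + 4 + 9 + 16 = 30.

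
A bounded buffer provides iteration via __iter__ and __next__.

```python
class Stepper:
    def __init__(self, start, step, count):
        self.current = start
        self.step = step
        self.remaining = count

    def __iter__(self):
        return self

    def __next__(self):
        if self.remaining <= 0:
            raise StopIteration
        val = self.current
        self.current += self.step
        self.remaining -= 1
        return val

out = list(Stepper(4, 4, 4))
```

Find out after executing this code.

Step 1: Stepper starts at 4, increments by 4, for 4 steps:
  Yield 4, then current += 4
  Yield 8, then current += 4
  Yield 12, then current += 4
  Yield 16, then current += 4
Therefore out = [4, 8, 12, 16].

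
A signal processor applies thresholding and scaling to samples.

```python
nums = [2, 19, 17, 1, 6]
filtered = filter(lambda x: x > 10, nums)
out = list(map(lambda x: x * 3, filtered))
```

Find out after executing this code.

Step 1: Filter nums for elements > 10:
  2: removed
  19: kept
  17: kept
  1: removed
  6: removed
Step 2: Map x * 3 on filtered [19, 17]:
  19 -> 57
  17 -> 51
Therefore out = [57, 51].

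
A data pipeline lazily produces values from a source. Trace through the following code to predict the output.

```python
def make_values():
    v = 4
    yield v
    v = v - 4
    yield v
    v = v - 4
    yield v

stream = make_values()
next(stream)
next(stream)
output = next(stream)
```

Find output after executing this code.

Step 1: Trace through generator execution:
  Yield 1: v starts at 4, yield 4
  Yield 2: v = 4 - 4 = 0, yield 0
  Yield 3: v = 0 - 4 = -4, yield -4
Step 2: First next() gets 4, second next() gets the second value, third next() yields -4.
Therefore output = -4.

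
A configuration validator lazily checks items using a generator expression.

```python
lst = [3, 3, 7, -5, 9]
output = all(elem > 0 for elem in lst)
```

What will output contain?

Step 1: Check elem > 0 for each element in [3, 3, 7, -5, 9]:
  3 > 0: True
  3 > 0: True
  7 > 0: True
  -5 > 0: False
  9 > 0: True
Step 2: all() returns False.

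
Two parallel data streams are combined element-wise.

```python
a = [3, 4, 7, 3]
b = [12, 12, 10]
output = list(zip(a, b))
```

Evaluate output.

Step 1: zip stops at shortest (len(a)=4, len(b)=3):
  Index 0: (3, 12)
  Index 1: (4, 12)
  Index 2: (7, 10)
Step 2: Last element of a (3) has no pair, dropped.
Therefore output = [(3, 12), (4, 12), (7, 10)].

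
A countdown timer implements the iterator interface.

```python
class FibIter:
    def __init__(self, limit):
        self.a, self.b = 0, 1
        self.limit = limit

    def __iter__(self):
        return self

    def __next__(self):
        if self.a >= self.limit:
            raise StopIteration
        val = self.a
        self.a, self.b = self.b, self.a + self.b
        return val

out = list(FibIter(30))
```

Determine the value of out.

Step 1: Fibonacci-like sequence (a=0, b=1) until >= 30:
  Yield 0, then a,b = 1,1
  Yield 1, then a,b = 1,2
  Yield 1, then a,b = 2,3
  Yield 2, then a,b = 3,5
  Yield 3, then a,b = 5,8
  Yield 5, then a,b = 8,13
  Yield 8, then a,b = 13,21
  Yield 13, then a,b = 21,34
  Yield 21, then a,b = 34,55
Step 2: 34 >= 30, stop.
Therefore out = [0, 1, 1, 2, 3, 5, 8, 13, 21].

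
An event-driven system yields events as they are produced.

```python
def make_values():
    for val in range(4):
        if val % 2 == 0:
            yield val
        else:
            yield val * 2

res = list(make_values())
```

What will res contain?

Step 1: For each val in range(4), yield val if even, else val*2:
  val=0 (even): yield 0
  val=1 (odd): yield 1*2 = 2
  val=2 (even): yield 2
  val=3 (odd): yield 3*2 = 6
Therefore res = [0, 2, 2, 6].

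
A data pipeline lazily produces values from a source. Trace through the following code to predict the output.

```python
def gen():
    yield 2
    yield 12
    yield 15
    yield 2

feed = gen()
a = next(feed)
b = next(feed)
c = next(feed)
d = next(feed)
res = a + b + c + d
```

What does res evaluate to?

Step 1: Create generator and consume all values:
  a = next(feed) = 2
  b = next(feed) = 12
  c = next(feed) = 15
  d = next(feed) = 2
Step 2: res = 2 + 12 + 15 + 2 = 31.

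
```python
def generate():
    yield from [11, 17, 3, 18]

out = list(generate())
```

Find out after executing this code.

Step 1: yield from delegates to the iterable, yielding each element.
Step 2: Collected values: [11, 17, 3, 18].
Therefore out = [11, 17, 3, 18].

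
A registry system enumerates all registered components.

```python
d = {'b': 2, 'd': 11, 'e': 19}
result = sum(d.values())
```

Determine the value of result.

Step 1: d.values() = [2, 11, 19].
Step 2: sum = 32.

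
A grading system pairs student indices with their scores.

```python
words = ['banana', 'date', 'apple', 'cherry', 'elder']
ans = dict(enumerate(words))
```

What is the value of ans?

Step 1: enumerate pairs indices with words:
  0 -> 'banana'
  1 -> 'date'
  2 -> 'apple'
  3 -> 'cherry'
  4 -> 'elder'
Therefore ans = {0: 'banana', 1: 'date', 2: 'apple', 3: 'cherry', 4: 'elder'}.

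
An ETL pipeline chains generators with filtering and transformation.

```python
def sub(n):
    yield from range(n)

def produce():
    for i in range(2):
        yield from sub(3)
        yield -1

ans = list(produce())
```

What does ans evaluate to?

Step 1: For each i in range(2):
  i=0: yield from sub(3) -> [0, 1, 2], then yield -1
  i=1: yield from sub(3) -> [0, 1, 2], then yield -1
Therefore ans = [0, 1, 2, -1, 0, 1, 2, -1].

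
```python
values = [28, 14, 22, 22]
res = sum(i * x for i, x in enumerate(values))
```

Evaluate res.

Step 1: Compute i * x for each (i, x) in enumerate([28, 14, 22, 22]):
  i=0, x=28: 0*28 = 0
  i=1, x=14: 1*14 = 14
  i=2, x=22: 2*22 = 44
  i=3, x=22: 3*22 = 66
Step 2: sum = 0 + 14 + 44 + 66 = 124.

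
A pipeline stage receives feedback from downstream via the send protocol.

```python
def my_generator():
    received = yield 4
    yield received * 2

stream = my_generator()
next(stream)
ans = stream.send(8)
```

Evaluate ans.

Step 1: next(stream) advances to first yield, producing 4.
Step 2: send(8) resumes, received = 8.
Step 3: yield received * 2 = 8 * 2 = 16.
Therefore ans = 16.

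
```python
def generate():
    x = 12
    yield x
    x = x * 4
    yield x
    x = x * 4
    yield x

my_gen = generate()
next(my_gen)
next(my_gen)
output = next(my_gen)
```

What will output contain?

Step 1: Trace through generator execution:
  Yield 1: x starts at 12, yield 12
  Yield 2: x = 12 * 4 = 48, yield 48
  Yield 3: x = 48 * 4 = 192, yield 192
Step 2: First next() gets 12, second next() gets the second value, third next() yields 192.
Therefore output = 192.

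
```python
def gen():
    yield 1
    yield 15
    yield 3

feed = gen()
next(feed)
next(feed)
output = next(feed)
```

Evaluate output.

Step 1: gen() creates a generator.
Step 2: next(feed) yields 1 (consumed and discarded).
Step 3: next(feed) yields 15 (consumed and discarded).
Step 4: next(feed) yields 3, assigned to output.
Therefore output = 3.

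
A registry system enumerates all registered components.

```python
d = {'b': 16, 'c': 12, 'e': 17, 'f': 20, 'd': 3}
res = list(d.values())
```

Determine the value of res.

Step 1: d.values() returns the dictionary values in insertion order.
Therefore res = [16, 12, 17, 20, 3].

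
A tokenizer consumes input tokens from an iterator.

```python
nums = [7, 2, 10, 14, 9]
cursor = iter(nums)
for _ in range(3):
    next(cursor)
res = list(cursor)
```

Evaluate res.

Step 1: Create iterator over [7, 2, 10, 14, 9].
Step 2: Advance 3 positions (consuming [7, 2, 10]).
Step 3: list() collects remaining elements: [14, 9].
Therefore res = [14, 9].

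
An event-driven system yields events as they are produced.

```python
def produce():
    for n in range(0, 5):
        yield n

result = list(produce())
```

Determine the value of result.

Step 1: The generator yields each value from range(0, 5).
Step 2: list() consumes all yields: [0, 1, 2, 3, 4].
Therefore result = [0, 1, 2, 3, 4].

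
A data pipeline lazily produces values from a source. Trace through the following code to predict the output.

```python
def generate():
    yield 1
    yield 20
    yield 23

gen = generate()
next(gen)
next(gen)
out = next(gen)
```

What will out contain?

Step 1: generate() creates a generator.
Step 2: next(gen) yields 1 (consumed and discarded).
Step 3: next(gen) yields 20 (consumed and discarded).
Step 4: next(gen) yields 23, assigned to out.
Therefore out = 23.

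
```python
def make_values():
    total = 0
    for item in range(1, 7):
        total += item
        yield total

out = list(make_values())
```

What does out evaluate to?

Step 1: Generator accumulates running sum:
  item=1: total = 1, yield 1
  item=2: total = 3, yield 3
  item=3: total = 6, yield 6
  item=4: total = 10, yield 10
  item=5: total = 15, yield 15
  item=6: total = 21, yield 21
Therefore out = [1, 3, 6, 10, 15, 21].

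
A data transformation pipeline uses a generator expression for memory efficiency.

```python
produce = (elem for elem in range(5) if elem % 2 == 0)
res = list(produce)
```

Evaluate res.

Step 1: Filter range(5) keeping only even values:
  elem=0: even, included
  elem=1: odd, excluded
  elem=2: even, included
  elem=3: odd, excluded
  elem=4: even, included
Therefore res = [0, 2, 4].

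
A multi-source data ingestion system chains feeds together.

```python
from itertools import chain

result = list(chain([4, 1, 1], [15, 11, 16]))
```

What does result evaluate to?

Step 1: chain() concatenates iterables: [4, 1, 1] + [15, 11, 16].
Therefore result = [4, 1, 1, 15, 11, 16].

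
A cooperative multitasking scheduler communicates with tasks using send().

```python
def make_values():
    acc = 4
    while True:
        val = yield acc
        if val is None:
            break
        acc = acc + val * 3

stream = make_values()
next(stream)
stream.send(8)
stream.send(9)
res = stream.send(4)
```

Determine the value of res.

Step 1: next() -> yield acc=4.
Step 2: send(8) -> val=8, acc = 4 + 8*3 = 28, yield 28.
Step 3: send(9) -> val=9, acc = 28 + 9*3 = 55, yield 55.
Step 4: send(4) -> val=4, acc = 55 + 4*3 = 67, yield 67.
Therefore res = 67.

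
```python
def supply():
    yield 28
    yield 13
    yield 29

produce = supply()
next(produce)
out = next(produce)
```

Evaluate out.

Step 1: supply() creates a generator.
Step 2: next(produce) yields 28 (consumed and discarded).
Step 3: next(produce) yields 13, assigned to out.
Therefore out = 13.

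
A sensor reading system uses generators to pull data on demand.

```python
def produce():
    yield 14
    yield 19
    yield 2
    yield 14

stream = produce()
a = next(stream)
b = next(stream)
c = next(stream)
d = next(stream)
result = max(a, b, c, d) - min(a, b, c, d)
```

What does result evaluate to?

Step 1: Create generator and consume all values:
  a = next(stream) = 14
  b = next(stream) = 19
  c = next(stream) = 2
  d = next(stream) = 14
Step 2: max = 19, min = 2, result = 19 - 2 = 17.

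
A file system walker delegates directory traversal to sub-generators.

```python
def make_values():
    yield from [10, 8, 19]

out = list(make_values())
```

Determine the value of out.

Step 1: yield from delegates to the iterable, yielding each element.
Step 2: Collected values: [10, 8, 19].
Therefore out = [10, 8, 19].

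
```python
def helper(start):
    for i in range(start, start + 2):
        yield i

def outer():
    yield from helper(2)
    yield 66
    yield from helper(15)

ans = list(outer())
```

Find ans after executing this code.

Step 1: outer() delegates to helper(2):
  yield 2
  yield 3
Step 2: yield 66
Step 3: Delegates to helper(15):
  yield 15
  yield 16
Therefore ans = [2, 3, 66, 15, 16].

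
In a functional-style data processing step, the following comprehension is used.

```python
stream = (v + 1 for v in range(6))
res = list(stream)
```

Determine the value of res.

Step 1: For each v in range(6), compute v+1:
  v=0: 0+1 = 1
  v=1: 1+1 = 2
  v=2: 2+1 = 3
  v=3: 3+1 = 4
  v=4: 4+1 = 5
  v=5: 5+1 = 6
Therefore res = [1, 2, 3, 4, 5, 6].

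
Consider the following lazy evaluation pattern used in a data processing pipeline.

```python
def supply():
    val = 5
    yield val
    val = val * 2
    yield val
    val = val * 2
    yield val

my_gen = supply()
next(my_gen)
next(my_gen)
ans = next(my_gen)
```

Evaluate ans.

Step 1: Trace through generator execution:
  Yield 1: val starts at 5, yield 5
  Yield 2: val = 5 * 2 = 10, yield 10
  Yield 3: val = 10 * 2 = 20, yield 20
Step 2: First next() gets 5, second next() gets the second value, third next() yields 20.
Therefore ans = 20.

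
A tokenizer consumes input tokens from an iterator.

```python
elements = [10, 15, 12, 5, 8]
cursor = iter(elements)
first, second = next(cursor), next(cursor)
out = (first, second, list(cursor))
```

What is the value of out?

Step 1: Create iterator over [10, 15, 12, 5, 8].
Step 2: first = 10, second = 15.
Step 3: Remaining elements: [12, 5, 8].
Therefore out = (10, 15, [12, 5, 8]).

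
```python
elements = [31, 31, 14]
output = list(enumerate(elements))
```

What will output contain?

Step 1: enumerate pairs each element with its index:
  (0, 31)
  (1, 31)
  (2, 14)
Therefore output = [(0, 31), (1, 31), (2, 14)].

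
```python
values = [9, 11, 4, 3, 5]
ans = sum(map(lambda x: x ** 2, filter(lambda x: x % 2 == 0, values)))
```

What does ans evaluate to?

Step 1: Filter even numbers from [9, 11, 4, 3, 5]: [4]
Step 2: Square each: [16]
Step 3: Sum = 16.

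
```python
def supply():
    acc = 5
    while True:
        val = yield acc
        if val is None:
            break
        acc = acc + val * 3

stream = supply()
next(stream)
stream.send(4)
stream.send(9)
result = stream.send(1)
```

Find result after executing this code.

Step 1: next() -> yield acc=5.
Step 2: send(4) -> val=4, acc = 5 + 4*3 = 17, yield 17.
Step 3: send(9) -> val=9, acc = 17 + 9*3 = 44, yield 44.
Step 4: send(1) -> val=1, acc = 44 + 1*3 = 47, yield 47.
Therefore result = 47.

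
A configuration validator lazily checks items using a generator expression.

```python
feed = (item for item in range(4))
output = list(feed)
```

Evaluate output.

Step 1: Generator expression iterates range(4): [0, 1, 2, 3].
Step 2: list() collects all values.
Therefore output = [0, 1, 2, 3].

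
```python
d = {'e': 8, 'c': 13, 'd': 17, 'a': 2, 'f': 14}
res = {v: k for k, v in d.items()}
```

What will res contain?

Step 1: Invert dict (swap keys and values):
  'e': 8 -> 8: 'e'
  'c': 13 -> 13: 'c'
  'd': 17 -> 17: 'd'
  'a': 2 -> 2: 'a'
  'f': 14 -> 14: 'f'
Therefore res = {8: 'e', 13: 'c', 17: 'd', 2: 'a', 14: 'f'}.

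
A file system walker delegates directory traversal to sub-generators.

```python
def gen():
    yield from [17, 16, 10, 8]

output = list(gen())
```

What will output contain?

Step 1: yield from delegates to the iterable, yielding each element.
Step 2: Collected values: [17, 16, 10, 8].
Therefore output = [17, 16, 10, 8].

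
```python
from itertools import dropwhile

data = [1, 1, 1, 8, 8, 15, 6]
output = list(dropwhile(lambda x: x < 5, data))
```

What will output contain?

Step 1: dropwhile drops elements while < 5:
  1 < 5: dropped
  1 < 5: dropped
  1 < 5: dropped
  8: kept (dropping stopped)
Step 2: Remaining elements kept regardless of condition.
Therefore output = [8, 8, 15, 6].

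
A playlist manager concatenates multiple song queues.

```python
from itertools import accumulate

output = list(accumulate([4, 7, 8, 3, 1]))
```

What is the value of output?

Step 1: accumulate computes running sums:
  + 4 = 4
  + 7 = 11
  + 8 = 19
  + 3 = 22
  + 1 = 23
Therefore output = [4, 11, 19, 22, 23].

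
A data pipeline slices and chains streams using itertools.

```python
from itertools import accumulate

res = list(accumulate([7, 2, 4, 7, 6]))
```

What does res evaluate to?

Step 1: accumulate computes running sums:
  + 7 = 7
  + 2 = 9
  + 4 = 13
  + 7 = 20
  + 6 = 26
Therefore res = [7, 9, 13, 20, 26].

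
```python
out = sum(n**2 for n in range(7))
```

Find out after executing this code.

Step 1: Compute n**2 for each n in range(7):
  n=0: 0**2 = 0
  n=1: 1**2 = 1
  n=2: 2**2 = 4
  n=3: 3**2 = 9
  n=4: 4**2 = 16
  n=5: 5**2 = 25
  n=6: 6**2 = 36
Step 2: sum = 0 + 1 + 4 + 9 + 16 + 25 + 36 = 91.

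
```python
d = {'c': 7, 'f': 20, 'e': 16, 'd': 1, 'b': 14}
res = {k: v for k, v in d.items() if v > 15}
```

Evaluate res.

Step 1: Filter items where value > 15:
  'c': 7 <= 15: removed
  'f': 20 > 15: kept
  'e': 16 > 15: kept
  'd': 1 <= 15: removed
  'b': 14 <= 15: removed
Therefore res = {'f': 20, 'e': 16}.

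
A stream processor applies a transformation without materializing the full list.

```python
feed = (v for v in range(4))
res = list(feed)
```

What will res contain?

Step 1: Generator expression iterates range(4): [0, 1, 2, 3].
Step 2: list() collects all values.
Therefore res = [0, 1, 2, 3].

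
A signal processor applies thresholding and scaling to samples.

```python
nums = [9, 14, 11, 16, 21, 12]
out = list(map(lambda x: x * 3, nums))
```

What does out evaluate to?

Step 1: Apply lambda x: x * 3 to each element:
  9 -> 27
  14 -> 42
  11 -> 33
  16 -> 48
  21 -> 63
  12 -> 36
Therefore out = [27, 42, 33, 48, 63, 36].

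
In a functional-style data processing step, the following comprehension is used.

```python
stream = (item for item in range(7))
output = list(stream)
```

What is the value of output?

Step 1: Generator expression iterates range(7): [0, 1, 2, 3, 4, 5, 6].
Step 2: list() collects all values.
Therefore output = [0, 1, 2, 3, 4, 5, 6].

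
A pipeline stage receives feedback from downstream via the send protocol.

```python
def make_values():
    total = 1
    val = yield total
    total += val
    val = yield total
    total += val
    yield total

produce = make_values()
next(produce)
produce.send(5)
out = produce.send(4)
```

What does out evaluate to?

Step 1: next() -> yield total=1.
Step 2: send(5) -> val=5, total = 1+5 = 6, yield 6.
Step 3: send(4) -> val=4, total = 6+4 = 10, yield 10.
Therefore out = 10.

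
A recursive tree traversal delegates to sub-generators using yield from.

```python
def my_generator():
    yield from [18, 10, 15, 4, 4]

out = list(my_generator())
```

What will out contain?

Step 1: yield from delegates to the iterable, yielding each element.
Step 2: Collected values: [18, 10, 15, 4, 4].
Therefore out = [18, 10, 15, 4, 4].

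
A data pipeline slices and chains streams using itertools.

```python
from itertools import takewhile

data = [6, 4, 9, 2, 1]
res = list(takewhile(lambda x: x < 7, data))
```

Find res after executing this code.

Step 1: takewhile stops at first element >= 7:
  6 < 7: take
  4 < 7: take
  9 >= 7: stop
Therefore res = [6, 4].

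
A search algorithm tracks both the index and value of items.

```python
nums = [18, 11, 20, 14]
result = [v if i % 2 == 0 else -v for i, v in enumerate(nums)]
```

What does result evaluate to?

Step 1: For each (i, v), keep v if i is even, negate if odd:
  i=0 (even): keep 18
  i=1 (odd): negate to -11
  i=2 (even): keep 20
  i=3 (odd): negate to -14
Therefore result = [18, -11, 20, -14].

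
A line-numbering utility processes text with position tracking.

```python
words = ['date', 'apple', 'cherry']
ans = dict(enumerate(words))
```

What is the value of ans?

Step 1: enumerate pairs indices with words:
  0 -> 'date'
  1 -> 'apple'
  2 -> 'cherry'
Therefore ans = {0: 'date', 1: 'apple', 2: 'cherry'}.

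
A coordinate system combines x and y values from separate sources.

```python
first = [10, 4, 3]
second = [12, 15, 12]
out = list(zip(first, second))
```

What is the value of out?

Step 1: zip pairs elements at same index:
  Index 0: (10, 12)
  Index 1: (4, 15)
  Index 2: (3, 12)
Therefore out = [(10, 12), (4, 15), (3, 12)].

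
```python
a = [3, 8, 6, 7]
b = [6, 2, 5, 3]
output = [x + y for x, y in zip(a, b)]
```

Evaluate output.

Step 1: Add corresponding elements:
  3 + 6 = 9
  8 + 2 = 10
  6 + 5 = 11
  7 + 3 = 10
Therefore output = [9, 10, 11, 10].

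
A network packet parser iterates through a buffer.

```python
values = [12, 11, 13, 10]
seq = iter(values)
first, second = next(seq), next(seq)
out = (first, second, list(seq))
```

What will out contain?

Step 1: Create iterator over [12, 11, 13, 10].
Step 2: first = 12, second = 11.
Step 3: Remaining elements: [13, 10].
Therefore out = (12, 11, [13, 10]).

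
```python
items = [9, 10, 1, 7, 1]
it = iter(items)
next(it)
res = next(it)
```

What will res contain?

Step 1: Create iterator over [9, 10, 1, 7, 1].
Step 2: next() consumes 9.
Step 3: next() returns 10.
Therefore res = 10.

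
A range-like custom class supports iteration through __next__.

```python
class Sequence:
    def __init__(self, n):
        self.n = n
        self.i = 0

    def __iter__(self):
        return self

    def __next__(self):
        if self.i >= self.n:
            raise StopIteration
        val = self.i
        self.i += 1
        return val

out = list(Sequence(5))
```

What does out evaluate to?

Step 1: Sequence(5) creates an iterator counting 0 to 4.
Step 2: list() consumes all values: [0, 1, 2, 3, 4].
Therefore out = [0, 1, 2, 3, 4].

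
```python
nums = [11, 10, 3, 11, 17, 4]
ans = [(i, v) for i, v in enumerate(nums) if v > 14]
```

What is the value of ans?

Step 1: Filter enumerate([11, 10, 3, 11, 17, 4]) keeping v > 14:
  (0, 11): 11 <= 14, excluded
  (1, 10): 10 <= 14, excluded
  (2, 3): 3 <= 14, excluded
  (3, 11): 11 <= 14, excluded
  (4, 17): 17 > 14, included
  (5, 4): 4 <= 14, excluded
Therefore ans = [(4, 17)].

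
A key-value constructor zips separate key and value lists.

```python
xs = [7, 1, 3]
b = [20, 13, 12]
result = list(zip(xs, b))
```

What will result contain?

Step 1: zip pairs elements at same index:
  Index 0: (7, 20)
  Index 1: (1, 13)
  Index 2: (3, 12)
Therefore result = [(7, 20), (1, 13), (3, 12)].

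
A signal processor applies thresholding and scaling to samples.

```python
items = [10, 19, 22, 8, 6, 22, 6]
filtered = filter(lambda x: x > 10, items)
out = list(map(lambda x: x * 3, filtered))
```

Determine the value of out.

Step 1: Filter items for elements > 10:
  10: removed
  19: kept
  22: kept
  8: removed
  6: removed
  22: kept
  6: removed
Step 2: Map x * 3 on filtered [19, 22, 22]:
  19 -> 57
  22 -> 66
  22 -> 66
Therefore out = [57, 66, 66].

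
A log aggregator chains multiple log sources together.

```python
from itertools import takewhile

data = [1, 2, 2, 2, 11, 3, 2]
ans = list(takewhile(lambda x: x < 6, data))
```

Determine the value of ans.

Step 1: takewhile stops at first element >= 6:
  1 < 6: take
  2 < 6: take
  2 < 6: take
  2 < 6: take
  11 >= 6: stop
Therefore ans = [1, 2, 2, 2].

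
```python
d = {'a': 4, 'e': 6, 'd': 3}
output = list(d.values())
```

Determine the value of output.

Step 1: d.values() returns the dictionary values in insertion order.
Therefore output = [4, 6, 3].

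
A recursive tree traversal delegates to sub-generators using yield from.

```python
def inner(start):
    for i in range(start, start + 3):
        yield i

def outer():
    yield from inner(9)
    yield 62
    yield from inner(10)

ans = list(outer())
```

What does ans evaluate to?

Step 1: outer() delegates to inner(9):
  yield 9
  yield 10
  yield 11
Step 2: yield 62
Step 3: Delegates to inner(10):
  yield 10
  yield 11
  yield 12
Therefore ans = [9, 10, 11, 62, 10, 11, 12].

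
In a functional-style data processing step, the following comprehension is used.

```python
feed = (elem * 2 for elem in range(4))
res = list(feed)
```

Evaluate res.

Step 1: For each elem in range(4), compute elem*2:
  elem=0: 0*2 = 0
  elem=1: 1*2 = 2
  elem=2: 2*2 = 4
  elem=3: 3*2 = 6
Therefore res = [0, 2, 4, 6].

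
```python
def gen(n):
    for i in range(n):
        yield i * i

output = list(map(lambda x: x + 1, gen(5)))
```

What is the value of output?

Step 1: gen(5) yields squares: [0, 1, 4, 9, 16].
Step 2: map adds 1 to each: [1, 2, 5, 10, 17].
Therefore output = [1, 2, 5, 10, 17].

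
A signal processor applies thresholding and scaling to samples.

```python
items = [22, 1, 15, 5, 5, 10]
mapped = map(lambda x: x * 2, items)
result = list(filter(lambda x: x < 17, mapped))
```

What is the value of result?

Step 1: Map x * 2:
  22 -> 44
  1 -> 2
  15 -> 30
  5 -> 10
  5 -> 10
  10 -> 20
Step 2: Filter for < 17:
  44: removed
  2: kept
  30: removed
  10: kept
  10: kept
  20: removed
Therefore result = [2, 10, 10].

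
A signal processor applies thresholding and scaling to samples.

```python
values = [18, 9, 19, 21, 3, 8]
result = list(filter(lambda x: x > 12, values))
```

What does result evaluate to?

Step 1: Filter elements > 12:
  18: kept
  9: removed
  19: kept
  21: kept
  3: removed
  8: removed
Therefore result = [18, 19, 21].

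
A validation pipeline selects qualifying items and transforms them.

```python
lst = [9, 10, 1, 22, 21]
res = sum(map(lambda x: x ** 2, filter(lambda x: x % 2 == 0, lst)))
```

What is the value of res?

Step 1: Filter even numbers from [9, 10, 1, 22, 21]: [10, 22]
Step 2: Square each: [100, 484]
Step 3: Sum = 584.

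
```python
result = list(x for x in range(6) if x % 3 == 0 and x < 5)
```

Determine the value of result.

Step 1: Filter range(6) where x % 3 == 0 and x < 5:
  x=0: both conditions met, included
  x=1: excluded (1 % 3 != 0)
  x=2: excluded (2 % 3 != 0)
  x=3: both conditions met, included
  x=4: excluded (4 % 3 != 0)
  x=5: excluded (5 % 3 != 0, 5 >= 5)
Therefore result = [0, 3].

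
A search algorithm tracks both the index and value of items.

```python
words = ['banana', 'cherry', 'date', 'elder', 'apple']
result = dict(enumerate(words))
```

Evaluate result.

Step 1: enumerate pairs indices with words:
  0 -> 'banana'
  1 -> 'cherry'
  2 -> 'date'
  3 -> 'elder'
  4 -> 'apple'
Therefore result = {0: 'banana', 1: 'cherry', 2: 'date', 3: 'elder', 4: 'apple'}.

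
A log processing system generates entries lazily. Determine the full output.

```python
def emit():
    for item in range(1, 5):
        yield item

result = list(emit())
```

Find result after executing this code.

Step 1: The generator yields each value from range(1, 5).
Step 2: list() consumes all yields: [1, 2, 3, 4].
Therefore result = [1, 2, 3, 4].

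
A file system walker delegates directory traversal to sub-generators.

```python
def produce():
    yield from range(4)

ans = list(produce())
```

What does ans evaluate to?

Step 1: yield from delegates to the iterable, yielding each element.
Step 2: Collected values: [0, 1, 2, 3].
Therefore ans = [0, 1, 2, 3].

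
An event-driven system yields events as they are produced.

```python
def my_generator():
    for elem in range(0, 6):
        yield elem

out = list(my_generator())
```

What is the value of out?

Step 1: The generator yields each value from range(0, 6).
Step 2: list() consumes all yields: [0, 1, 2, 3, 4, 5].
Therefore out = [0, 1, 2, 3, 4, 5].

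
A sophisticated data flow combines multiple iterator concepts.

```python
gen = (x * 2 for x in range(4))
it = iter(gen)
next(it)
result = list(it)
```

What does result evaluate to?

Step 1: Generator produces [0, 2, 4, 6].
Step 2: next(it) consumes first element (0).
Step 3: list(it) collects remaining: [2, 4, 6].
Therefore result = [2, 4, 6].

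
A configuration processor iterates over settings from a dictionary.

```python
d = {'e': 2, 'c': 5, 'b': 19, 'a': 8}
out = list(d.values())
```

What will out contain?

Step 1: d.values() returns the dictionary values in insertion order.
Therefore out = [2, 5, 19, 8].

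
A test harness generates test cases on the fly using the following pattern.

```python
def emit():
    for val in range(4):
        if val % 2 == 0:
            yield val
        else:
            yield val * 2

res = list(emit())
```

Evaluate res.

Step 1: For each val in range(4), yield val if even, else val*2:
  val=0 (even): yield 0
  val=1 (odd): yield 1*2 = 2
  val=2 (even): yield 2
  val=3 (odd): yield 3*2 = 6
Therefore res = [0, 2, 2, 6].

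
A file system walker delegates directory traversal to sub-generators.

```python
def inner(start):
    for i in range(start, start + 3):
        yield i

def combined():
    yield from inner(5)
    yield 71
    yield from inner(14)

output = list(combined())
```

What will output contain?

Step 1: combined() delegates to inner(5):
  yield 5
  yield 6
  yield 7
Step 2: yield 71
Step 3: Delegates to inner(14):
  yield 14
  yield 15
  yield 16
Therefore output = [5, 6, 7, 71, 14, 15, 16].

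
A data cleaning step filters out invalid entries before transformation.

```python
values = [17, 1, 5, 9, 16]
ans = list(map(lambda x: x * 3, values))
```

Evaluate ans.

Step 1: Apply lambda x: x * 3 to each element:
  17 -> 51
  1 -> 3
  5 -> 15
  9 -> 27
  16 -> 48
Therefore ans = [51, 3, 15, 27, 48].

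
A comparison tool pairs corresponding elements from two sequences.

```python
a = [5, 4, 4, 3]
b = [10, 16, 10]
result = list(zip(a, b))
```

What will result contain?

Step 1: zip stops at shortest (len(a)=4, len(b)=3):
  Index 0: (5, 10)
  Index 1: (4, 16)
  Index 2: (4, 10)
Step 2: Last element of a (3) has no pair, dropped.
Therefore result = [(5, 10), (4, 16), (4, 10)].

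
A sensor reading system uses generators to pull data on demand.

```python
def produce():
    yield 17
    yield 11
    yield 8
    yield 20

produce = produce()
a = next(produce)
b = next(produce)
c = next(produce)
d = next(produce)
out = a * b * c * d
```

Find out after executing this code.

Step 1: Create generator and consume all values:
  a = next(produce) = 17
  b = next(produce) = 11
  c = next(produce) = 8
  d = next(produce) = 20
Step 2: out = 17 * 11 * 8 * 20 = 29920.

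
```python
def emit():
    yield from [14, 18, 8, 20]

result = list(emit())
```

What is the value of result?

Step 1: yield from delegates to the iterable, yielding each element.
Step 2: Collected values: [14, 18, 8, 20].
Therefore result = [14, 18, 8, 20].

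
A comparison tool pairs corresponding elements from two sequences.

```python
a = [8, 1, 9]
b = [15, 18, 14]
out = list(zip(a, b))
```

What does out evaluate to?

Step 1: zip pairs elements at same index:
  Index 0: (8, 15)
  Index 1: (1, 18)
  Index 2: (9, 14)
Therefore out = [(8, 15), (1, 18), (9, 14)].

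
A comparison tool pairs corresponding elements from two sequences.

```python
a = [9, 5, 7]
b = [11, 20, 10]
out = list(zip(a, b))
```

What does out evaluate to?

Step 1: zip pairs elements at same index:
  Index 0: (9, 11)
  Index 1: (5, 20)
  Index 2: (7, 10)
Therefore out = [(9, 11), (5, 20), (7, 10)].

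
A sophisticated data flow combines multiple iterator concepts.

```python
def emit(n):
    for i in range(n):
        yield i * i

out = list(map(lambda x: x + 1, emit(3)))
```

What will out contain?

Step 1: emit(3) yields squares: [0, 1, 4].
Step 2: map adds 1 to each: [1, 2, 5].
Therefore out = [1, 2, 5].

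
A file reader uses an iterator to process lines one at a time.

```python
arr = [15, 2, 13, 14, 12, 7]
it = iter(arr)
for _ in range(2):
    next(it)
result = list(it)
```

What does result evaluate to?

Step 1: Create iterator over [15, 2, 13, 14, 12, 7].
Step 2: Advance 2 positions (consuming [15, 2]).
Step 3: list() collects remaining elements: [13, 14, 12, 7].
Therefore result = [13, 14, 12, 7].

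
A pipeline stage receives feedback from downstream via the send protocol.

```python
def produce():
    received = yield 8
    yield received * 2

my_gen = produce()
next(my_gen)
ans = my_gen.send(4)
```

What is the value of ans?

Step 1: next(my_gen) advances to first yield, producing 8.
Step 2: send(4) resumes, received = 4.
Step 3: yield received * 2 = 4 * 2 = 8.
Therefore ans = 8.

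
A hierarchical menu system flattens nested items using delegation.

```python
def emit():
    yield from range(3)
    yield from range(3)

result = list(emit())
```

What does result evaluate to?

Step 1: Trace yields in order:
  yield 0
  yield 1
  yield 2
  yield 0
  yield 1
  yield 2
Therefore result = [0, 1, 2, 0, 1, 2].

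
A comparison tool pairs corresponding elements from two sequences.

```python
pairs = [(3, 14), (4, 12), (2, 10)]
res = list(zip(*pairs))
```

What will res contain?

Step 1: zip(*pairs) transposes: unzips [(3, 14), (4, 12), (2, 10)] into separate sequences.
Step 2: First elements: (3, 4, 2), second elements: (14, 12, 10).
Therefore res = [(3, 4, 2), (14, 12, 10)].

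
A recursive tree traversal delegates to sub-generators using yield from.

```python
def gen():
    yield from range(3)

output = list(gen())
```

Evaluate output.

Step 1: yield from delegates to the iterable, yielding each element.
Step 2: Collected values: [0, 1, 2].
Therefore output = [0, 1, 2].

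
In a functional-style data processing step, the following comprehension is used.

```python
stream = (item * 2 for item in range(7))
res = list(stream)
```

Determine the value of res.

Step 1: For each item in range(7), compute item*2:
  item=0: 0*2 = 0
  item=1: 1*2 = 2
  item=2: 2*2 = 4
  item=3: 3*2 = 6
  item=4: 4*2 = 8
  item=5: 5*2 = 10
  item=6: 6*2 = 12
Therefore res = [0, 2, 4, 6, 8, 10, 12].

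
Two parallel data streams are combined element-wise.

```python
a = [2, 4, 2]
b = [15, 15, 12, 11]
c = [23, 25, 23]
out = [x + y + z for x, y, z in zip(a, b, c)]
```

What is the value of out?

Step 1: zip three lists (truncates to shortest, len=3):
  2 + 15 + 23 = 40
  4 + 15 + 25 = 44
  2 + 12 + 23 = 37
Therefore out = [40, 44, 37].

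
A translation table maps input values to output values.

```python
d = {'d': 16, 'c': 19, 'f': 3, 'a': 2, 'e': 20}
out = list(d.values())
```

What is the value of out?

Step 1: d.values() returns the dictionary values in insertion order.
Therefore out = [16, 19, 3, 2, 20].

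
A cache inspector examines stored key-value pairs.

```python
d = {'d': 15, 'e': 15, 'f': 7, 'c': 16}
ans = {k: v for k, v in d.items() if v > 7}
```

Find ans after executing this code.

Step 1: Filter items where value > 7:
  'd': 15 > 7: kept
  'e': 15 > 7: kept
  'f': 7 <= 7: removed
  'c': 16 > 7: kept
Therefore ans = {'d': 15, 'e': 15, 'c': 16}.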